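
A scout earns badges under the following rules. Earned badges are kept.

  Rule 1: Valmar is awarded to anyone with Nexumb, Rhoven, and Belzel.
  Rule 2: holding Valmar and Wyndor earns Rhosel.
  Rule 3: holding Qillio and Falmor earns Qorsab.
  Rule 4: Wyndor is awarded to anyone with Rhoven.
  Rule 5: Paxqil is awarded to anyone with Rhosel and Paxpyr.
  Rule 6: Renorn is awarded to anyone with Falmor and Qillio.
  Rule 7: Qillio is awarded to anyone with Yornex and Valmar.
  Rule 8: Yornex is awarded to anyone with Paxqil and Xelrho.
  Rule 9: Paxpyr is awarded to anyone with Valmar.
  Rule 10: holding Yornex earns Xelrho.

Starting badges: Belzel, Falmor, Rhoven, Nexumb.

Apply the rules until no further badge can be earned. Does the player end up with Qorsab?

Qorsab would need Qillio and Falmor (Rule 3), but Qillio is never earned.

No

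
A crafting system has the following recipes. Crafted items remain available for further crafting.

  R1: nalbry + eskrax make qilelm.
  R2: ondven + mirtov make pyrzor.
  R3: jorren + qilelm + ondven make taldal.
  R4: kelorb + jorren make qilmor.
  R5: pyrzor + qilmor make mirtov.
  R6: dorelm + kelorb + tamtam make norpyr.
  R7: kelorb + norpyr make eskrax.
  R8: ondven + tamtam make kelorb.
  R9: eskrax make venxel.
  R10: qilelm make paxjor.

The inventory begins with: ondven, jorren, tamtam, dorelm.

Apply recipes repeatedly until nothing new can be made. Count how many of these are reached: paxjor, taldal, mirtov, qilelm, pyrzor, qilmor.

1

ondven + tamtam → kelorb (R8).
kelorb + jorren → qilmor (R4).
paxjor would need qilelm (R10), but qilelm is never obtained.
taldal would need jorren, qilelm, and ondven (R3), but qilelm is never obtained.
mirtov would need pyrzor and qilmor (R5), but pyrzor is never obtained.
qilelm would need nalbry and eskrax (R1), but nalbry is never obtained.
pyrzor would need ondven and mirtov (R2), but mirtov is never obtained.
qilmor: reached.
Reached: qilmor — 1 of the 6.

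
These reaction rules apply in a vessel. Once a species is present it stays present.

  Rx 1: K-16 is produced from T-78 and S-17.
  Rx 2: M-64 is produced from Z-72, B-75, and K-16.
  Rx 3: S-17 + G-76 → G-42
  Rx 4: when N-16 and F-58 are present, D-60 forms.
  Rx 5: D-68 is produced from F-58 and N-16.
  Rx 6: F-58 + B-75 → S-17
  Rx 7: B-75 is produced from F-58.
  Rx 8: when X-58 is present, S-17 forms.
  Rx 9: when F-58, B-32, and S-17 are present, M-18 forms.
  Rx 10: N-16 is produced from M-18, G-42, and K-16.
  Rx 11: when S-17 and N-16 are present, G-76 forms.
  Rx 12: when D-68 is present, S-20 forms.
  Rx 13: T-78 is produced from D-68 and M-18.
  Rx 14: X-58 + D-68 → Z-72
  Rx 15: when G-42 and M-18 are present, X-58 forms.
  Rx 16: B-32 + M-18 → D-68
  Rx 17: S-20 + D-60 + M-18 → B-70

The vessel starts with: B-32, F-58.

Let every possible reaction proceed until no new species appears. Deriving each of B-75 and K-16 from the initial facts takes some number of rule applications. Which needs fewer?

B-75

B-75: F-58 present → B-75 forms (Rx 7). [1 rule application]
K-16: F-58 present → B-75 forms (Rx 7). F-58 and B-75 present → S-17 forms (Rx 6). F-58, B-32, and S-17 present → M-18 forms (Rx 9). B-32 and M-18 present → D-68 forms (Rx 16). D-68 and M-18 present → T-78 forms (Rx 13). T-78 and S-17 present → K-16 forms (Rx 1). [6 rule applications]
B-75 needs fewer.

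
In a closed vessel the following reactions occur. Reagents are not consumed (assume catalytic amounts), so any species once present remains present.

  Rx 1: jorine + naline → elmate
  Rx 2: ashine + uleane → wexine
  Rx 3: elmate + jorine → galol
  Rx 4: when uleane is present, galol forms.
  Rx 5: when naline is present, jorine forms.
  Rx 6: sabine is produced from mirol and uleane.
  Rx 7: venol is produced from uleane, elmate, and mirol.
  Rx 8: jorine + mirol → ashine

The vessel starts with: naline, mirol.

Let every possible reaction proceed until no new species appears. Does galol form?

Yes

naline present → jorine forms (Rx 5).
jorine and naline present → elmate forms (Rx 1).
elmate and jorine present → galol forms (Rx 3).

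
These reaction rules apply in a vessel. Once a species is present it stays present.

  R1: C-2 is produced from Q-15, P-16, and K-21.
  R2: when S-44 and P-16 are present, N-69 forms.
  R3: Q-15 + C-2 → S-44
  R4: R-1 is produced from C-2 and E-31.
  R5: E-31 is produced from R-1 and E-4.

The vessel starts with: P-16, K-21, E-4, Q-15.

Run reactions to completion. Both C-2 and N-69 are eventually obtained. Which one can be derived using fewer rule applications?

C-2

C-2: Q-15, P-16, and K-21 present → C-2 forms (R1). [1 rule application]
N-69: Q-15, P-16, and K-21 present → C-2 forms (R1). Q-15 and C-2 present → S-44 forms (R3). S-44 and P-16 present → N-69 forms (R2). [3 rule applications]
C-2 needs fewer.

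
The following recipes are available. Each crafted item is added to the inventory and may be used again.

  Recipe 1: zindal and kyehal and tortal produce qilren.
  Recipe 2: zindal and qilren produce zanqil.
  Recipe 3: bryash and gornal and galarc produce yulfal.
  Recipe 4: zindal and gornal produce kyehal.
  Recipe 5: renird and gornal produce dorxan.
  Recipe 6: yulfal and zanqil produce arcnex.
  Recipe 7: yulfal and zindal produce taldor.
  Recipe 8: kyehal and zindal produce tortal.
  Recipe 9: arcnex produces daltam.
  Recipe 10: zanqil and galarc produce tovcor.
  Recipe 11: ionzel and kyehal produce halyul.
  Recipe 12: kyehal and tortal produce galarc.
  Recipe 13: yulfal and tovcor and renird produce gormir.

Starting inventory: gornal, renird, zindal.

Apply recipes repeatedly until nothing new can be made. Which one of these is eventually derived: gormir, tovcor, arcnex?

tovcor

zindal and gornal → kyehal (Recipe 4).
kyehal and zindal → tortal (Recipe 8).
kyehal and tortal → galarc (Recipe 12).
zindal and kyehal and tortal → qilren (Recipe 1).
Using Recipe 2, zindal and qilren make zanqil.
Using Recipe 10, zanqil and galarc make tovcor.
arcnex would need yulfal and zanqil (Recipe 6), but yulfal is never obtained. gormir would need yulfal, tovcor, and renird (Recipe 13), but yulfal is never obtained.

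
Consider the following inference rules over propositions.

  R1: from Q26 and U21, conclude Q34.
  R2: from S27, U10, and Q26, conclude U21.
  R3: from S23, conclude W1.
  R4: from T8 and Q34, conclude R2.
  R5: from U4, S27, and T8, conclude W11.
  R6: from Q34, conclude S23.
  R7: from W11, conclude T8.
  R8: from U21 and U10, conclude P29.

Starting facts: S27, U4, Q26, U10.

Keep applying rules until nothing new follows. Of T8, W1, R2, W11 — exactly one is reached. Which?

From S27, U10, and Q26, R2 gives U21.
Q26 and U21 hold, so Q34 follows (R1).
Q34 holds, so S23 follows (R6).
S23 holds, so W1 follows (R3).
W11 would need U4, S27, and T8 (R5), but T8 is never established. R2 would need T8 and Q34 (R4), but T8 is never established. T8 would need W11 (R7), but W11 is never established.

W1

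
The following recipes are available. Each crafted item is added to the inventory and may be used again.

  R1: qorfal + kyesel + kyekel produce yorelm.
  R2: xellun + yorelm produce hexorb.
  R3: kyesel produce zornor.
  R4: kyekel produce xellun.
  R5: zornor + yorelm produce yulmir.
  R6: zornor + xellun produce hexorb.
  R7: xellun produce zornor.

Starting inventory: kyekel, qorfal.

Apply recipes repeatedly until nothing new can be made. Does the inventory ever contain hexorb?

Using R4, kyekel makes xellun.
Using R7, xellun makes zornor.
zornor + xellun → hexorb (R6).

Yes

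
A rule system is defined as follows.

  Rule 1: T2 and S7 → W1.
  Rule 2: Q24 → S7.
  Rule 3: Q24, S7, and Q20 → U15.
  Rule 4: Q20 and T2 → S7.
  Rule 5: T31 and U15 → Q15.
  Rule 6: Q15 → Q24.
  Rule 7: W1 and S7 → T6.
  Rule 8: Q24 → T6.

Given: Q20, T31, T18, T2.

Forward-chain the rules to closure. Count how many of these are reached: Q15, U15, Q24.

0

Q15 would need T31 and U15 (Rule 5), but U15 is never established.
U15 would need Q24, S7, and Q20 (Rule 3), but Q24 is never established.
Q24 would need Q15 (Rule 6), but Q15 is never established.
None of the 3 are reached.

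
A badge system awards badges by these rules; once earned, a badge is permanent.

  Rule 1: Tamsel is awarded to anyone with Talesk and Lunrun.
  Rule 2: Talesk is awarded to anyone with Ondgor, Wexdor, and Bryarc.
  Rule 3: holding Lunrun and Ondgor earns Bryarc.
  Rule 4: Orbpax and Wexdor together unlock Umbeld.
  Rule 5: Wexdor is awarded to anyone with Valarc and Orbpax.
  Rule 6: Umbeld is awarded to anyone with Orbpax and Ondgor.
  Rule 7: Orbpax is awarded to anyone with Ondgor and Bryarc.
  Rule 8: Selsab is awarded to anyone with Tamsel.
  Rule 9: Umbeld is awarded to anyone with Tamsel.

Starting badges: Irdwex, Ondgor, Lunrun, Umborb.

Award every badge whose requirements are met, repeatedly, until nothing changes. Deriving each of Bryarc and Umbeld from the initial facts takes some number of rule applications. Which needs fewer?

Bryarc

Bryarc: With Lunrun and Ondgor, Bryarc is earned (Rule 3). [1 rule application]
Umbeld: With Lunrun and Ondgor, Bryarc is earned (Rule 3). With Ondgor and Bryarc, Orbpax is earned (Rule 7). With Orbpax and Ondgor, Umbeld is earned (Rule 6). [3 rule applications]
Bryarc needs fewer.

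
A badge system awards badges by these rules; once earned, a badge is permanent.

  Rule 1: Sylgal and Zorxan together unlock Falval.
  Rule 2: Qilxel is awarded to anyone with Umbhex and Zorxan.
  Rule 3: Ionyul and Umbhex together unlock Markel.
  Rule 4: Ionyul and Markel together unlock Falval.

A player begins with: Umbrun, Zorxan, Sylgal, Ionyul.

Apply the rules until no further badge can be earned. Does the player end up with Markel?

No

Markel would need Ionyul and Umbhex (Rule 3), but Umbhex is never earned.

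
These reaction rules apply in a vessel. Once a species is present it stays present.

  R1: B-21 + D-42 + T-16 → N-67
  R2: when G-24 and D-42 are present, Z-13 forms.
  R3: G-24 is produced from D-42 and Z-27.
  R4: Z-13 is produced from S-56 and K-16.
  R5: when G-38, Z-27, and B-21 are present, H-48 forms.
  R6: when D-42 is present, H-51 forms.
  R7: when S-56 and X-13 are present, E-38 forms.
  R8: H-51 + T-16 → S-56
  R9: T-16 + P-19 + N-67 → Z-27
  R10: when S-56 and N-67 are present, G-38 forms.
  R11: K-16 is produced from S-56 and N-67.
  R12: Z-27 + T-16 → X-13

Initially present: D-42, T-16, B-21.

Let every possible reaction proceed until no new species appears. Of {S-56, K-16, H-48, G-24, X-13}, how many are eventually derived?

2

B-21, D-42, and T-16 present → N-67 forms (R1).
D-42 present → H-51 forms (R6).
H-51 and T-16 present → S-56 forms (R8).
S-56 and N-67 present → K-16 forms (R11).
S-56: reached.
K-16: reached.
H-48 would need G-38, Z-27, and B-21 (R5), but Z-27 never forms.
G-24 would need D-42 and Z-27 (R3), but Z-27 never forms.
X-13 would need Z-27 and T-16 (R12), but Z-27 never forms.
Reached: S-56 and K-16 — 2 of the 5.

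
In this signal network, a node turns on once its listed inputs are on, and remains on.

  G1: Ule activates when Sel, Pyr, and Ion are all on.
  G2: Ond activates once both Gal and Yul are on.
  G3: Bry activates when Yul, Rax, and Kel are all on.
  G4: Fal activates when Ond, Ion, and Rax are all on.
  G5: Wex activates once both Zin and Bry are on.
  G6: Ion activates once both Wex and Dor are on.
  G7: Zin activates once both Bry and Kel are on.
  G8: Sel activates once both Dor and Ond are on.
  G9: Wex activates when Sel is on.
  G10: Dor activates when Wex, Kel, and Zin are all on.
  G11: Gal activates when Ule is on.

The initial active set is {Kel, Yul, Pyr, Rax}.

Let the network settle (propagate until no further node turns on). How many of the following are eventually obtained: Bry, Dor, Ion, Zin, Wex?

Yul, Rax, and Kel are on, so Bry activates (G3).
G7: Bry and Kel on → Zin on.
G5: Zin and Bry on → Wex on.
G10: Wex, Kel, and Zin on → Dor on.
Wex and Dor are on, so Ion activates (G6).
Bry: reached.
Dor: reached.
Ion: reached.
Zin: reached.
Wex: reached.
All 5 are reached.

5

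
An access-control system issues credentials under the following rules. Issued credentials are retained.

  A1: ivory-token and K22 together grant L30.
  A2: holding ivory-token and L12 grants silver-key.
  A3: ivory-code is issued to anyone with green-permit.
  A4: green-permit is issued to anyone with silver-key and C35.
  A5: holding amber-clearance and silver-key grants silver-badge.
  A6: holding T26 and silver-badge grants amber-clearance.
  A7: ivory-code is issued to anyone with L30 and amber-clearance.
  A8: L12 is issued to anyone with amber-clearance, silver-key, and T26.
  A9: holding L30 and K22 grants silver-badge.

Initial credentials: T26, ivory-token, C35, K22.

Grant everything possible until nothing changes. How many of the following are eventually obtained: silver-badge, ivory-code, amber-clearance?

Holding ivory-token and K22 grants L30 (A1).
Holding L30 and K22 grants silver-badge (A9).
Holding T26 and silver-badge grants amber-clearance (A6).
Holding L30 and amber-clearance grants ivory-code (A7).
silver-badge: reached.
ivory-code: reached.
amber-clearance: reached.
All 3 are reached.

3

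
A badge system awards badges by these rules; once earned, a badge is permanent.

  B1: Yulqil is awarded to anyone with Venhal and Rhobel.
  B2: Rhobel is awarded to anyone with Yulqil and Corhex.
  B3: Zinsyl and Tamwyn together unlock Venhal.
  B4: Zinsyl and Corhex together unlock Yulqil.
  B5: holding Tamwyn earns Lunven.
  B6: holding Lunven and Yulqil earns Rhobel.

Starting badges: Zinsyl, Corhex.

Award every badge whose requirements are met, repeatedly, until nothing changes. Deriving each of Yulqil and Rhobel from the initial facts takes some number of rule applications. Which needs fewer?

Yulqil: With Zinsyl and Corhex, Yulqil is earned (B4). [1 rule application]
Rhobel: With Zinsyl and Corhex, Yulqil is earned (B4). With Yulqil and Corhex, Rhobel is earned (B2). [2 rule applications]
Yulqil needs fewer.

Yulqil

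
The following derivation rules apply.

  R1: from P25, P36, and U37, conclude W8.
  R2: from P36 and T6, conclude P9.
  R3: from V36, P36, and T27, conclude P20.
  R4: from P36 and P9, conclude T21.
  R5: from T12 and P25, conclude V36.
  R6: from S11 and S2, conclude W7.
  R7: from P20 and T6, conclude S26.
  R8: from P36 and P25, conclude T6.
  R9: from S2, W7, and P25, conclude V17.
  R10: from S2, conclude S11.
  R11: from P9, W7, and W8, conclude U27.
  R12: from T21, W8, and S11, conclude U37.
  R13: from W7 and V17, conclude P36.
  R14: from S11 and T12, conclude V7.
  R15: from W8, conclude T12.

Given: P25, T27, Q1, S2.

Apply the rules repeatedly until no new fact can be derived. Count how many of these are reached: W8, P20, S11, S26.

1

From S2, R10 gives S11.
W8 would need P25, P36, and U37 (R1), but U37 is never established.
P20 would need V36, P36, and T27 (R3), but V36 is never established.
S11: reached.
S26 would need P20 and T6 (R7), but P20 is never established.
Reached: S11 — 1 of the 4.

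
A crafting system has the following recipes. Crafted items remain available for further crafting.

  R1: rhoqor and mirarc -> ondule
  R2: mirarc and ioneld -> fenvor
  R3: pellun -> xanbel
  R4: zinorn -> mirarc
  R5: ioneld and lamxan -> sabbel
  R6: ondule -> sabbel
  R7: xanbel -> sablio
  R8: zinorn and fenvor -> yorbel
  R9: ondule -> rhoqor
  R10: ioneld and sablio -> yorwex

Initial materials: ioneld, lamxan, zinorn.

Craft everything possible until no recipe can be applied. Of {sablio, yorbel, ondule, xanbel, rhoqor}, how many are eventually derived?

zinorn -> mirarc (R4).
Using R2, mirarc and ioneld make fenvor.
Using R8, zinorn and fenvor make yorbel.
sablio would need xanbel (R7), but xanbel is never obtained.
yorbel: reached.
ondule would need rhoqor and mirarc (R1), but rhoqor is never obtained.
xanbel would need pellun (R3), but pellun is never obtained.
rhoqor would need ondule (R9), but ondule is never obtained.
Reached: yorbel — 1 of the 5.

1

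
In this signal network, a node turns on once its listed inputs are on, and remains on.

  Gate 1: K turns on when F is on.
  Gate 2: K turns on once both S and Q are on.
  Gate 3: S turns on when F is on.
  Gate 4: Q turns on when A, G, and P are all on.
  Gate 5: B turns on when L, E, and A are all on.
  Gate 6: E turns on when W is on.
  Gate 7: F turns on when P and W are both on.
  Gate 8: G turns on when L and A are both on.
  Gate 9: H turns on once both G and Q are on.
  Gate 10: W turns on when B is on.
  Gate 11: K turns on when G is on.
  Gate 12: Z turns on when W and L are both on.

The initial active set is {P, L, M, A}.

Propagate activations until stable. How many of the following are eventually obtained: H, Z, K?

Gate 8: L and A on → G on.
Gate 4: A, G, and P on → Q on.
G is on, so K turns on (Gate 11).
G and Q are on, so H turns on (Gate 9).
H: reached.
Z would need W and L (Gate 12), but W never turns on.
K: reached.
Reached: H and K — 2 of the 3.

2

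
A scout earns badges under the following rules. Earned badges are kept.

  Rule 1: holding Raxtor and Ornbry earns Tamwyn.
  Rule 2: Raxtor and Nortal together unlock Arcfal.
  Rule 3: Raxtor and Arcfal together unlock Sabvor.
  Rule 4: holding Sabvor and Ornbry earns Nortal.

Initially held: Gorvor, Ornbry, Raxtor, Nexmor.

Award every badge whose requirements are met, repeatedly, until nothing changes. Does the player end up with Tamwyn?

With Raxtor and Ornbry, Tamwyn is earned (Rule 1).

Yes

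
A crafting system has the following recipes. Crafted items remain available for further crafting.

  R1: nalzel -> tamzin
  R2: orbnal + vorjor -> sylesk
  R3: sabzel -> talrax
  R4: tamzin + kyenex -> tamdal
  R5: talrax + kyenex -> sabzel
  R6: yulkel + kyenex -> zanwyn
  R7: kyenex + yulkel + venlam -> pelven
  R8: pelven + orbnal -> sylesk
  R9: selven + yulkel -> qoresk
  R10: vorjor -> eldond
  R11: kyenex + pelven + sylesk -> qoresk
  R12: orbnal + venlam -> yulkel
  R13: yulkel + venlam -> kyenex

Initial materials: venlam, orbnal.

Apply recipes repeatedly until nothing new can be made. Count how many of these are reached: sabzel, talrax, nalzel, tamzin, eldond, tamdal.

0

sabzel would need talrax and kyenex (R5), but talrax is never obtained.
talrax would need sabzel (R3), but sabzel is never obtained.
No rule produces nalzel, and it is not given.
tamzin would need nalzel (R1), but nalzel is never obtained.
eldond would need vorjor (R10), but vorjor is never obtained.
tamdal would need tamzin and kyenex (R4), but tamzin is never obtained.
None of the 6 are reached.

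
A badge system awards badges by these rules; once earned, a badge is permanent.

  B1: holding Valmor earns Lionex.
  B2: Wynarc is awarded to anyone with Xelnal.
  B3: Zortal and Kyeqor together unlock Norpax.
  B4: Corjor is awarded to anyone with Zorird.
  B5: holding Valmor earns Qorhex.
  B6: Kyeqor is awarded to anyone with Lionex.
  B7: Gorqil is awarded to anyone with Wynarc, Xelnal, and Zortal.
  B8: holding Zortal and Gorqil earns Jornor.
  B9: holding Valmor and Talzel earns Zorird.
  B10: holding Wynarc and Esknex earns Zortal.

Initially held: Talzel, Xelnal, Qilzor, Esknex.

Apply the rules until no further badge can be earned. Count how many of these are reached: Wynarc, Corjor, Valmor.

With Xelnal, Wynarc is earned (B2).
Wynarc: reached.
Corjor would need Zorird (B4), but Zorird is never earned.
No rule produces Valmor, and it is not given.
Reached: Wynarc — 1 of the 3.

1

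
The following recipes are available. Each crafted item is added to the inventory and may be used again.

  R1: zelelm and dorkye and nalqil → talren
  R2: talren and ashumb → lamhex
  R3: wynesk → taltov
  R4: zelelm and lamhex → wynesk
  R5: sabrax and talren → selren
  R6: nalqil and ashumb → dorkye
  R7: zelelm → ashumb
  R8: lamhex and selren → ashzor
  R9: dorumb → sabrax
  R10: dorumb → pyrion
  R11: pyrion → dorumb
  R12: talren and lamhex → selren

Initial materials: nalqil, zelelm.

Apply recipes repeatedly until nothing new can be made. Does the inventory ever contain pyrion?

pyrion would need dorumb (R10), but dorumb is never obtained.

No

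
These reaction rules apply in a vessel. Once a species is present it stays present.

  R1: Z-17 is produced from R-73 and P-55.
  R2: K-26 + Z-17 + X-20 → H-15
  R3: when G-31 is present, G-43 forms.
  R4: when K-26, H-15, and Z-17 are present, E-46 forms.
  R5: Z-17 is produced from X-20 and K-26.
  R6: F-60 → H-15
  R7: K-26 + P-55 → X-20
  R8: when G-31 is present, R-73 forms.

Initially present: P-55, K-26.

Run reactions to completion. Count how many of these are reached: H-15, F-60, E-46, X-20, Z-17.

K-26 and P-55 present → X-20 forms (R7).
X-20 and K-26 present → Z-17 forms (R5).
K-26, Z-17, and X-20 present → H-15 forms (R2).
K-26, H-15, and Z-17 present → E-46 forms (R4).
H-15: reached.
No rule produces F-60, and it is not given.
E-46: reached.
X-20: reached.
Z-17: reached.
Reached: H-15, E-46, X-20, and Z-17 — 4 of the 5.

4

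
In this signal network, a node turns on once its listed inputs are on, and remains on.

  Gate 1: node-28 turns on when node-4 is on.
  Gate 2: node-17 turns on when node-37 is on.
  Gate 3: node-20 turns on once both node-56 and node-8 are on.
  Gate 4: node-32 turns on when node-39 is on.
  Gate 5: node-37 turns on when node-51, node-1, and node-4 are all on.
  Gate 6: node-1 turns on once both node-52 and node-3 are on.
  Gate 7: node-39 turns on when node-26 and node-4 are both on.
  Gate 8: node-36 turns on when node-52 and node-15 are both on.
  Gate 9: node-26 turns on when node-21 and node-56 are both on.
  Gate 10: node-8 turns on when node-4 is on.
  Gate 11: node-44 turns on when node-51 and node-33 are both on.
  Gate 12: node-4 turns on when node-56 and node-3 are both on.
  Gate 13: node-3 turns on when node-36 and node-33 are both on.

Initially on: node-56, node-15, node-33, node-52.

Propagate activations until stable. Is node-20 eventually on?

Yes

Gate 8: node-52 and node-15 on → node-36 on.
node-36 and node-33 are on, so node-3 turns on (Gate 13).
node-56 and node-3 are on, so node-4 turns on (Gate 12).
Gate 10: node-4 on → node-8 on.
Gate 3: node-56 and node-8 on → node-20 on.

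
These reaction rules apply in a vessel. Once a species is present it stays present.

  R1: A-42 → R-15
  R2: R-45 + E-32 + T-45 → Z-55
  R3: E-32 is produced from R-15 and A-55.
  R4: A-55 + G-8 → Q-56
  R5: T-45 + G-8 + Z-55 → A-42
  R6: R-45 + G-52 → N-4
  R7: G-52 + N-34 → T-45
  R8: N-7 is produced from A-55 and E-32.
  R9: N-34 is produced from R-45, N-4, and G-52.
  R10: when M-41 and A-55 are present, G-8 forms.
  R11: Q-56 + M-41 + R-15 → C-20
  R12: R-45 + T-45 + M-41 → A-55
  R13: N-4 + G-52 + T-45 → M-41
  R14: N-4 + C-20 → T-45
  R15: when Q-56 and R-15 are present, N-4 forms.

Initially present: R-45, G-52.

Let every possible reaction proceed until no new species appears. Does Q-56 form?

Yes

R-45 and G-52 present → N-4 forms (R6).
R-45, N-4, and G-52 present → N-34 forms (R9).
G-52 and N-34 present → T-45 forms (R7).
N-4, G-52, and T-45 present → M-41 forms (R13).
R-45, T-45, and M-41 present → A-55 forms (R12).
M-41 and A-55 present → G-8 forms (R10).
A-55 and G-8 present → Q-56 forms (R4).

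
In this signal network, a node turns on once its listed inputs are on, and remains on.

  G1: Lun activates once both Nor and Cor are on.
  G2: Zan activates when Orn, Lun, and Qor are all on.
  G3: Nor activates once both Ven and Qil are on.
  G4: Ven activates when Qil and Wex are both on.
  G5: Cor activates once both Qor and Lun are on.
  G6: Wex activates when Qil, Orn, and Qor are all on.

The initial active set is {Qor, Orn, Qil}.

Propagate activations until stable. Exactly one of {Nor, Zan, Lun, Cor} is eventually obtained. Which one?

Qil, Orn, and Qor are on, so Wex activates (G6).
G4: Qil and Wex on → Ven on.
G3: Ven and Qil on → Nor on.
Zan would need Orn, Lun, and Qor (G2), but Lun never turns on. Cor would need Qor and Lun (G5), but Lun never turns on. Lun would need Nor and Cor (G1), but Cor never turns on.

Nor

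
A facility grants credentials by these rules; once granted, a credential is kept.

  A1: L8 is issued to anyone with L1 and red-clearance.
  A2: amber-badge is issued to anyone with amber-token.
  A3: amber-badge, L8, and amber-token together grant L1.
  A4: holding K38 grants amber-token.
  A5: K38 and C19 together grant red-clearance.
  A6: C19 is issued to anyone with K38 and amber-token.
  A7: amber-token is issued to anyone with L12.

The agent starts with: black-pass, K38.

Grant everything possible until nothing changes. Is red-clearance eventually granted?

Yes

Holding K38 grants amber-token (A4).
Holding K38 and amber-token grants C19 (A6).
Holding K38 and C19 grants red-clearance (A5).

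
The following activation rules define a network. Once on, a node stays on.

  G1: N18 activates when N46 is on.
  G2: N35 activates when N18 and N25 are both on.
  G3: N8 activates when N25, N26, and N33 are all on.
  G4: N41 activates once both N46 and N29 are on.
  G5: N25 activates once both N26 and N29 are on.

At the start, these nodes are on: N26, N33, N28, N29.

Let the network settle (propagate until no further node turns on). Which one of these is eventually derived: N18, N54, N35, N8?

N8

G5: N26 and N29 on → N25 on.
G3: N25, N26, and N33 on → N8 on.
N35 would need N18 and N25 (G2), but N18 never turns on. No rule produces N54, and it is not given. N18 would need N46 (G1), but N46 never turns on.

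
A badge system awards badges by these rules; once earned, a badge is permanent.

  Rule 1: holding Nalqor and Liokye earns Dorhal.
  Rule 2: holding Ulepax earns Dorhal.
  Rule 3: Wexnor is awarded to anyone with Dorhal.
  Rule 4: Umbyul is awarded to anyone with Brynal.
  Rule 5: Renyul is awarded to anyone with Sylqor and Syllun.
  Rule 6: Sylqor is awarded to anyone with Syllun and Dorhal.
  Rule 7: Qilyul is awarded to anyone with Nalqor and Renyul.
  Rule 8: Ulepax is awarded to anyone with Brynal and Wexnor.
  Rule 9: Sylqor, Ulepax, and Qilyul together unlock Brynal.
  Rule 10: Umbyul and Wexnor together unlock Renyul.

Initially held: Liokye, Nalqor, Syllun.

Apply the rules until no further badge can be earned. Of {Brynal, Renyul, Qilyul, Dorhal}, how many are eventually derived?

3

With Nalqor and Liokye, Dorhal is earned (Rule 1).
With Syllun and Dorhal, Sylqor is earned (Rule 6).
With Sylqor and Syllun, Renyul is earned (Rule 5).
With Nalqor and Renyul, Qilyul is earned (Rule 7).
Brynal would need Sylqor, Ulepax, and Qilyul (Rule 9), but Ulepax is never earned.
Renyul: reached.
Qilyul: reached.
Dorhal: reached.
Reached: Renyul, Qilyul, and Dorhal — 3 of the 4.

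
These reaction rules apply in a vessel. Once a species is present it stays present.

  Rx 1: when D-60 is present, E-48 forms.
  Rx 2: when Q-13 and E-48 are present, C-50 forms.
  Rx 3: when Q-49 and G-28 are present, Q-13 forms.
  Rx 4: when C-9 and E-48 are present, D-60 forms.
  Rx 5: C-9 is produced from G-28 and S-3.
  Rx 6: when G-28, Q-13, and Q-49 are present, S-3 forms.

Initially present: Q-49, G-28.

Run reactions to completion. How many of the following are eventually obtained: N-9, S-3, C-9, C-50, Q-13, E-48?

Q-49 and G-28 present → Q-13 forms (Rx 3).
G-28, Q-13, and Q-49 present → S-3 forms (Rx 6).
G-28 and S-3 present → C-9 forms (Rx 5).
No rule produces N-9, and it is not given.
S-3: reached.
C-9: reached.
C-50 would need Q-13 and E-48 (Rx 2), but E-48 never forms.
Q-13: reached.
E-48 would need D-60 (Rx 1), but D-60 never forms.
Reached: S-3, C-9, and Q-13 — 3 of the 6.

3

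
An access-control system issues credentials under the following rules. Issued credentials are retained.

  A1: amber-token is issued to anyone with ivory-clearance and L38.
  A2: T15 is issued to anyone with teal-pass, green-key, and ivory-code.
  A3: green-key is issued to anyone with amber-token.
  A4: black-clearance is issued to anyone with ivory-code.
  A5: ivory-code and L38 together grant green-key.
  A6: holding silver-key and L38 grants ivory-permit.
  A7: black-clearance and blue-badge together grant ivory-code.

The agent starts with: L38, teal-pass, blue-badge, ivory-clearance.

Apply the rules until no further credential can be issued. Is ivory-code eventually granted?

No

ivory-code would need black-clearance and blue-badge (A7), but black-clearance is never granted.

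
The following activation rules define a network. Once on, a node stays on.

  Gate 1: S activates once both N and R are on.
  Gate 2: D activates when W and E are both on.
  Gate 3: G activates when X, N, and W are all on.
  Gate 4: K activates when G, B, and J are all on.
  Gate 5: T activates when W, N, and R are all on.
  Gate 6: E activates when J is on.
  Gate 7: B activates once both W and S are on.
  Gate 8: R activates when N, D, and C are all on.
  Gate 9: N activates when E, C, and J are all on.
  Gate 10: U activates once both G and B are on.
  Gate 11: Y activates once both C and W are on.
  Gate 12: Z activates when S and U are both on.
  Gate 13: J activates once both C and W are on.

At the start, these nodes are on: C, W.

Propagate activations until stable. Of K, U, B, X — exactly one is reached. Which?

B

Gate 13: C and W on → J on.
Gate 6: J on → E on.
Gate 9: E, C, and J on → N on.
W and E are on, so D activates (Gate 2).
Gate 8: N, D, and C on → R on.
N and R are on, so S activates (Gate 1).
W and S are on, so B activates (Gate 7).
U would need G and B (Gate 10), but G never turns on. No rule produces X, and it is not given. K would need G, B, and J (Gate 4), but G never turns on.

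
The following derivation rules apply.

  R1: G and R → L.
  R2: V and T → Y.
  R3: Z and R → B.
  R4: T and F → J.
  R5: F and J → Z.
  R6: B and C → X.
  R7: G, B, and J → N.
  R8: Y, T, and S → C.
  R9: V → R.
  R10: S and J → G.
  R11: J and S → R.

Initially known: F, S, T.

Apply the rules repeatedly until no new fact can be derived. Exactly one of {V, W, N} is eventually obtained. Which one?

N

T and F hold, so J follows (R4).
From S and J, R10 gives G.
J and S hold, so R follows (R11).
F and J hold, so Z follows (R5).
From Z and R, R3 gives B.
G, B, and J hold, so N follows (R7).
No rule produces V, and it is not given. No rule produces W, and it is not given.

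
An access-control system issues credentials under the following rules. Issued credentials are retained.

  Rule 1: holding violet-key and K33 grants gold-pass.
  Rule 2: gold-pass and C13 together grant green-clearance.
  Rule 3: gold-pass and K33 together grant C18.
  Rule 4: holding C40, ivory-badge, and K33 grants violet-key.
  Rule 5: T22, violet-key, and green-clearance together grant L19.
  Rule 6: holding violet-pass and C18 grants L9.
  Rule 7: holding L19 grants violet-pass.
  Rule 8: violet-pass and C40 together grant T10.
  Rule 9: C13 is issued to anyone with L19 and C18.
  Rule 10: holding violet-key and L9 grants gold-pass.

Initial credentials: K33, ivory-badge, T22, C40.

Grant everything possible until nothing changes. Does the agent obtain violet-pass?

No

violet-pass would need L19 (Rule 7), but L19 is never granted.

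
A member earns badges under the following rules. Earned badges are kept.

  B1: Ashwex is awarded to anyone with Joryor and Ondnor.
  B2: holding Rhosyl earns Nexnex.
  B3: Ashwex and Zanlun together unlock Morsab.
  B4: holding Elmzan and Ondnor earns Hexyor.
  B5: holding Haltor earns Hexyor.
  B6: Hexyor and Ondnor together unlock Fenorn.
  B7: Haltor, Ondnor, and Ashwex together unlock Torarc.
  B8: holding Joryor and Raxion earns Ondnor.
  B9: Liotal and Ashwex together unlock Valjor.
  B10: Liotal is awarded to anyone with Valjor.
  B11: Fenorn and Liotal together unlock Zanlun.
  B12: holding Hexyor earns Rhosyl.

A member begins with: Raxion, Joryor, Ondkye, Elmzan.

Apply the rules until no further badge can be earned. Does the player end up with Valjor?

No

Valjor would need Liotal and Ashwex (B9), but Liotal is never earned.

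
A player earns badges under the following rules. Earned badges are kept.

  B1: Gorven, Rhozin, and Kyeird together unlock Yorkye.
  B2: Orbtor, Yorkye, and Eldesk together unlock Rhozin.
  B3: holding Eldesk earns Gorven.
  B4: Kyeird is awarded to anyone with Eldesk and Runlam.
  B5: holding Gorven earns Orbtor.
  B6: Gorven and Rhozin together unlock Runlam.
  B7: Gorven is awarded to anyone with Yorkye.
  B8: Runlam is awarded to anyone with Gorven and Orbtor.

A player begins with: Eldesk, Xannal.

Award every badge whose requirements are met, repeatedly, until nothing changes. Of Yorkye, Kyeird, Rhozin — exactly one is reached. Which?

With Eldesk, Gorven is earned (B3).
With Gorven, Orbtor is earned (B5).
With Gorven and Orbtor, Runlam is earned (B8).
With Eldesk and Runlam, Kyeird is earned (B4).
Rhozin would need Orbtor, Yorkye, and Eldesk (B2), but Yorkye is never earned. Yorkye would need Gorven, Rhozin, and Kyeird (B1), but Rhozin is never earned.

Kyeird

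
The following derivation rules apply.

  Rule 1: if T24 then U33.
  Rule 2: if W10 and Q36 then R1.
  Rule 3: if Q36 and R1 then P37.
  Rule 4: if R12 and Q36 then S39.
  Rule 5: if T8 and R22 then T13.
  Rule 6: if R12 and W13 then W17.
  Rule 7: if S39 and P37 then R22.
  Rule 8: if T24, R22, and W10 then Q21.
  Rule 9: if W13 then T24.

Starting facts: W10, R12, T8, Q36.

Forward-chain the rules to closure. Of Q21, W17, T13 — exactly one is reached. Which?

T13

R12 and Q36 hold, so S39 follows (Rule 4).
From W10 and Q36, Rule 2 gives R1.
Q36 and R1 hold, so P37 follows (Rule 3).
From S39 and P37, Rule 7 gives R22.
From T8 and R22, Rule 5 gives T13.
Q21 would need T24, R22, and W10 (Rule 8), but T24 is never established. W17 would need R12 and W13 (Rule 6), but W13 is never established.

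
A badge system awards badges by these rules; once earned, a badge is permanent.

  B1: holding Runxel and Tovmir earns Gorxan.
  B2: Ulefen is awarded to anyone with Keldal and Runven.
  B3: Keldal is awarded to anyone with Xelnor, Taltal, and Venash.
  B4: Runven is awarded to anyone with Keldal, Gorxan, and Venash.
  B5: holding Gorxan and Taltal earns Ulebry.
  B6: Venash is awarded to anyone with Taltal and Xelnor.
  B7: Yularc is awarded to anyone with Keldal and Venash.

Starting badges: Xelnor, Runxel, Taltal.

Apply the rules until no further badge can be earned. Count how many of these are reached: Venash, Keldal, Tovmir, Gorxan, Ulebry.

With Taltal and Xelnor, Venash is earned (B6).
With Xelnor, Taltal, and Venash, Keldal is earned (B3).
Venash: reached.
Keldal: reached.
No rule produces Tovmir, and it is not given.
Gorxan would need Runxel and Tovmir (B1), but Tovmir is never earned.
Ulebry would need Gorxan and Taltal (B5), but Gorxan is never earned.
Reached: Venash and Keldal — 2 of the 5.

2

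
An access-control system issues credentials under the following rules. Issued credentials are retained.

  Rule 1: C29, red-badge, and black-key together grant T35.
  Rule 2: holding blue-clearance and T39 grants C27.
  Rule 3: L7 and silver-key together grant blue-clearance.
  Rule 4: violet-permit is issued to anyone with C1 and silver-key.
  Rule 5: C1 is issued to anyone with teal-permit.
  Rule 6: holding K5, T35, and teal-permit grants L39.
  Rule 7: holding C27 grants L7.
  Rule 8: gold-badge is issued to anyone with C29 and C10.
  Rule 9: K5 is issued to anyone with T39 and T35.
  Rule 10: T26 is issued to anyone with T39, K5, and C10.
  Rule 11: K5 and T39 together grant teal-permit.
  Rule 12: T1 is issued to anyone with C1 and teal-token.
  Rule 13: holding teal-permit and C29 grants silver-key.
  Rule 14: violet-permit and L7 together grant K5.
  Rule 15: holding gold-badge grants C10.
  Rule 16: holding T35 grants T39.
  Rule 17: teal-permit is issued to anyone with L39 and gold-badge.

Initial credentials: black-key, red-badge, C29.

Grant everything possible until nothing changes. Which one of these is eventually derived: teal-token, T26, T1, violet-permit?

violet-permit

Holding C29, red-badge, and black-key grants T35 (Rule 1).
Holding T35 grants T39 (Rule 16).
Holding T39 and T35 grants K5 (Rule 9).
Holding K5 and T39 grants teal-permit (Rule 11).
Holding teal-permit and C29 grants silver-key (Rule 13).
Holding teal-permit grants C1 (Rule 5).
Holding C1 and silver-key grants violet-permit (Rule 4).
T1 would need C1 and teal-token (Rule 12), but teal-token is never granted. T26 would need T39, K5, and C10 (Rule 10), but C10 is never granted. No rule produces teal-token, and it is not given.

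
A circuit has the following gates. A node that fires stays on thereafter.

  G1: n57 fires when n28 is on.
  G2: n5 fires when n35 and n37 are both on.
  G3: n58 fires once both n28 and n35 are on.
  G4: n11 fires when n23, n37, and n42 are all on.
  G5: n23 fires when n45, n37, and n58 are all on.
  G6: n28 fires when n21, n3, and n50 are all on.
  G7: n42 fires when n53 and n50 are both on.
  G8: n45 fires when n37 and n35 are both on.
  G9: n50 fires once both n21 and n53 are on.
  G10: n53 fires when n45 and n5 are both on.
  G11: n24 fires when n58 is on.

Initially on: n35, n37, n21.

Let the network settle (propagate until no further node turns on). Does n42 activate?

Yes

G2: n35 and n37 on → n5 on.
n37 and n35 are on, so n45 fires (G8).
n45 and n5 are on, so n53 fires (G10).
G9: n21 and n53 on → n50 on.
G7: n53 and n50 on → n42 on.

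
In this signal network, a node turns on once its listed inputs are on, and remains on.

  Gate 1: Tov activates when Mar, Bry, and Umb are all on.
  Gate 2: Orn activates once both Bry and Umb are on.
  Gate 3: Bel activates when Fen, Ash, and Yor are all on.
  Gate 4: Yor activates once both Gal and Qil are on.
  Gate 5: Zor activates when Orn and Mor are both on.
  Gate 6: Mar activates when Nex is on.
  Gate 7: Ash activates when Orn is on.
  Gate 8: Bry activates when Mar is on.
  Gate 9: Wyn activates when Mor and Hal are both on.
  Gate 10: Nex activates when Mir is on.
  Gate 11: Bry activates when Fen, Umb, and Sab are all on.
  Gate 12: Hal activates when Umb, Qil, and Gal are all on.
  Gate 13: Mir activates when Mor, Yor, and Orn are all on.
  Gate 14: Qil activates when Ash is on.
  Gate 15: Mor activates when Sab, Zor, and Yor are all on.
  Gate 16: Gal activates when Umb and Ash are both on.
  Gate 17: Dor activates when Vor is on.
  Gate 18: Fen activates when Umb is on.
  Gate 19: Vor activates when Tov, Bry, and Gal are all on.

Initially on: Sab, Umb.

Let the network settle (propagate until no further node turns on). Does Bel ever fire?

Umb is on, so Fen activates (Gate 18).
Fen, Umb, and Sab are on, so Bry activates (Gate 11).
Bry and Umb are on, so Orn activates (Gate 2).
Orn is on, so Ash activates (Gate 7).
Ash is on, so Qil activates (Gate 14).
Gate 16: Umb and Ash on → Gal on.
Gal and Qil are on, so Yor activates (Gate 4).
Gate 3: Fen, Ash, and Yor on → Bel on.

Yes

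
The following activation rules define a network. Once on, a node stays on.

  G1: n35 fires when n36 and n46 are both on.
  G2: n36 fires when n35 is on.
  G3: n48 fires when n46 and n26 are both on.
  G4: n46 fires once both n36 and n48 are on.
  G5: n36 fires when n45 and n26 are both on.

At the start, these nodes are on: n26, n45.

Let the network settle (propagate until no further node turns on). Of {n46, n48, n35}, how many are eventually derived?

0

n46 would need n36 and n48 (G4), but n48 never turns on.
n48 would need n46 and n26 (G3), but n46 never turns on.
n35 would need n36 and n46 (G1), but n46 never turns on.
None of the 3 are reached.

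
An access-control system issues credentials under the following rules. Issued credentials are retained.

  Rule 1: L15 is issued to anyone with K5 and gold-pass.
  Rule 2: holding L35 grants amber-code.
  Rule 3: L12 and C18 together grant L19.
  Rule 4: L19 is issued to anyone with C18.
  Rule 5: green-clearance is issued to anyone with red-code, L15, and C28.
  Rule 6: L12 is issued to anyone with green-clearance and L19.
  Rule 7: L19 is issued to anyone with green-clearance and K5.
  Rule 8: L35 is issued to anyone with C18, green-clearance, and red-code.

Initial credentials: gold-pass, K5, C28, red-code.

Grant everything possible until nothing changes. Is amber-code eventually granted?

amber-code would need L35 (Rule 2), but L35 is never granted.

No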